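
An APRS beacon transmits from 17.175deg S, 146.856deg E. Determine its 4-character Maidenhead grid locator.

QH32

Shift to the Maidenhead origin (180°W, 90°S): lon 326.86, lat 72.83.
Field: lon ⌊326.86/20⌋ = 16 → Q; lat ⌊72.83/10⌋ = 7 → H.
Square: lon ⌊6.86/2⌋ = 3; lat ⌊2.83/1⌋ = 2.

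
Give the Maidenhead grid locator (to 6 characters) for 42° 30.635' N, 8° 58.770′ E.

JN42lm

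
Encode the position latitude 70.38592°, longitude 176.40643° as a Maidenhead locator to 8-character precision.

RQ80ej82

Shift to the Maidenhead origin (180°W, 90°S): lon 356.40643, lat 160.38592.
Field: 356.40643/20 → 17 → R, 160.38592/10 → 16 → Q; chars RQ.
Square: 16.40643/2 → 8, 0.38592/1 → 0; chars 80.
Subsquare: 0.40643/0.0833333 → 4 → e, 0.38592/0.0416667 → 9 → j; chars ej.
Extended square: 0.07310/0.00833333 → 8, 0.01092/0.00416667 → 2; chars 82.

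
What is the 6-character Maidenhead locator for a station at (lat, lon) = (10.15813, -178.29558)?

Shift to the Maidenhead origin (180°W, 90°S): lon 1.7044, lat 100.1581.
Field (20°×10°, letters A–R): 1.7044/20 → 0 → A, 100.1581/10 → 10 → K; chars AK.
Square (2°×1°, digits 0–9): 1.7044/2 → 0, 0.1581/1 → 0; chars 00.
Subsquare (5′×2.5′, letters a–x): 1.7044/0.0833333 → 20 → u, 0.1581/0.0416667 → 3 → d; chars ud.

AK00ud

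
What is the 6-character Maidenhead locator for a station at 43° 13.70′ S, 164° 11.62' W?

AE76vs

Shift to the Maidenhead origin (180°W, 90°S): lon 15.8063, lat 46.7717.
Field: 15.8063/20 → 0 → A, 46.7717/10 → 4 → E; chars AE.
Square: 15.8063/2 → 7, 6.7717/1 → 6; chars 76.
Subsquare: 1.8063/0.0833333 → 21 → v, 0.7717/0.0416667 → 18 → s; chars vs.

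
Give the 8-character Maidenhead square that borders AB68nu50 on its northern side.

Latitude extended square 0; +1 → 1.
The longitude characters are unchanged.

AB68nu51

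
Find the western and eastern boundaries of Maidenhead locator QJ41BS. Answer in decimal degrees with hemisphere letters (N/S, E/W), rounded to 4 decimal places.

148.0833° E, 148.1667° E

Field Q=16, J=9: +16·20° lon, +9·10° lat → SW at lon 140°, lat 0°.
Square 4, 1: +4·2° lon, +1·1° lat → SW at lon 148°, lat 1°.
Subsquare b=1, s=18: +1·0.0833333° lon, +18·0.0416667° lat → SW at lon 148.083°, lat 1.75°.
Cell spans 0.0833333° lon × 0.0416667° lat.
west 148.0833° E, east 148.1667° E.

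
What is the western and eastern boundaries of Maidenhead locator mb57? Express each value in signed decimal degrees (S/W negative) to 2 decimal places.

70.00, 72.00

Field M=12, B=1: +12·20° lon, +1·10° lat → SW at lon 60°, lat -80°.
Square 5, 7: +5·2° lon, +7·1° lat → SW at lon 70°, lat -73°.
Cell spans 2° lon × 1° lat.
west 70.00, east 72.00.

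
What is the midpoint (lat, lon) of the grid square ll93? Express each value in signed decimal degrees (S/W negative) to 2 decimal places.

Field L=11, L=11: +11·20° lon, +11·10° lat → SW at lon 40°, lat 20°.
Square 9, 3: +9·2° lon, +3·1° lat → SW at lon 58°, lat 23°.
Cell spans 2° lon × 1° lat. Centre is SW corner plus half of each.
latitude 23.50, longitude 59.00.

23.50, 59.00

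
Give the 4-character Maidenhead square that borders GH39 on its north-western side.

GI20

Longitude square 3; −1 → 2.
Latitude square 9; +1 → 10, wraps to 0, carry into field.
Latitude field H = 7; +1 → 8 = I.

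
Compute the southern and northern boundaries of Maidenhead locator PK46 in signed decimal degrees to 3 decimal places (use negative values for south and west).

16.000, 17.000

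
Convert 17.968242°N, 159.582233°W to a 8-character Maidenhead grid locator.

Shift to the Maidenhead origin (180°W, 90°S): lon 20.41777, lat 107.96824.
Field (20°×10°, letters A–R): lon ⌊20.41777/20⌋ = 1 → B; lat ⌊107.96824/10⌋ = 10 → K.
Square (2°×1°, digits 0–9): lon ⌊0.41777/2⌋ = 0; lat ⌊7.96824/1⌋ = 7.
Subsquare (5′×2.5′, letters a–x): lon ⌊0.41777/0.0833333⌋ = 5 → f; lat ⌊0.96824/0.0416667⌋ = 23 → x.
Extended square (30″×15″, digits 0–9): lon ⌊0.00110/0.00833333⌋ = 0; lat ⌊0.00991/0.00416667⌋ = 2.

BK07fx02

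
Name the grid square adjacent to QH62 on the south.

Latitude square 2; −1 → 1.
The longitude characters are unchanged.

QH61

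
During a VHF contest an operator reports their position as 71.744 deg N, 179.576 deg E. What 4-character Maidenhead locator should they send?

RQ91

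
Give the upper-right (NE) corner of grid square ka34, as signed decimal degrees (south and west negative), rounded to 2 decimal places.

Field K=10, A=0: +10·20° lon, +0·10° lat → SW at lon 20°, lat -90°.
Square 3, 4: +3·2° lon, +4·1° lat → SW at lon 26°, lat -86°.
Cell spans 2° lon × 1° lat. NE corner is SW corner plus one full cell.
latitude -85.00, longitude 28.00.

-85.00, 28.00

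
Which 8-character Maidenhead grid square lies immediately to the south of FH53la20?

FH52lx29

Latitude extended square 0; −1 → -1, wraps to 9, carry into subsquare.
Latitude subsquare a = 0; −1 → -1, wraps to 23 = x, carry into square.
Latitude square 3; −1 → 2.
The longitude characters are unchanged.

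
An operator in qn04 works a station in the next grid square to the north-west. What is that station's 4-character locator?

PN95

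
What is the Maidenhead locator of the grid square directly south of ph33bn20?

PH33bm29

Latitude extended square 0; −1 → -1, wraps to 9, carry into subsquare.
Latitude subsquare n = 13; −1 → 12 = m.
The longitude characters are unchanged.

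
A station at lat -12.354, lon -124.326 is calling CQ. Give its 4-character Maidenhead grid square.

CH77

Offset from 180°W / 90°S: lon 55.67°, lat 77.65°.
Field (20°×10°, letters A–R): lon ⌊55.67/20⌋ = 2 → C; lat ⌊77.65/10⌋ = 7 → H.
Square (2°×1°, digits 0–9): lon ⌊15.67/2⌋ = 7; lat ⌊7.65/1⌋ = 7.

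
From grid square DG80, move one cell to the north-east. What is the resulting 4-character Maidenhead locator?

Longitude square 8; +1 → 9.
Latitude square 0; +1 → 1.

DG91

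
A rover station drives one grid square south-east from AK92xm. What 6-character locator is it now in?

Longitude subsquare x = 23; +1 → 24, wraps to 0 = a, carry into square.
Longitude square 9; +1 → 10, wraps to 0, carry into field.
Longitude field A = 0; +1 → 1 = B.
Latitude subsquare m = 12; −1 → 11 = l.

BK02al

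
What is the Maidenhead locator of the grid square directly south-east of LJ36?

LJ45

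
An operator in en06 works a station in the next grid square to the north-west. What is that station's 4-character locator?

DN97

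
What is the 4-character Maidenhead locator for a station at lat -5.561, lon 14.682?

JI74

Add 180° to longitude and 90° to latitude: 194.68, 84.44.
Field (20°×10°, letters A–R): lon ⌊194.68/20⌋ = 9 → J; lat ⌊84.44/10⌋ = 8 → I.
Square (2°×1°, digits 0–9): lon ⌊14.68/2⌋ = 7; lat ⌊4.44/1⌋ = 4.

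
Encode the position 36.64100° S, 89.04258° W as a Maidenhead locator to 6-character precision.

Shift to the Maidenhead origin (180°W, 90°S): lon 90.9574, lat 53.3590.
Field: 90.9574/20 → 4 → E, 53.3590/10 → 5 → F; chars EF.
Square: 10.9574/2 → 5, 3.3590/1 → 3; chars 53.
Subsquare: 0.9574/0.0833333 → 11 → l, 0.3590/0.0416667 → 8 → i; chars li.

EF53li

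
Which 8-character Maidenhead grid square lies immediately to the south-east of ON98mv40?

Longitude extended square 4; +1 → 5.
Latitude extended square 0; −1 → -1, wraps to 9, carry into subsquare.
Latitude subsquare v = 21; −1 → 20 = u.

ON98mu59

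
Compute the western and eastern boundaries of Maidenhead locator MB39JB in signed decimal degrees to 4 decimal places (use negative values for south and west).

66.7500, 66.8333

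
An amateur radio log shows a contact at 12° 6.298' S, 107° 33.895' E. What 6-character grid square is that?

Offset from 180°W / 90°S: lon 287.5649°, lat 77.8950°.
Field: 287.5649/20 → 14 → O, 77.8950/10 → 7 → H; chars OH.
Square: 7.5649/2 → 3, 7.8950/1 → 7; chars 37.
Subsquare: 1.5649/0.0833333 → 18 → s, 0.8950/0.0416667 → 21 → v; chars sv.

OH37sv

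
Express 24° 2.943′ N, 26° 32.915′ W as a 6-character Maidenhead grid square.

HL64rb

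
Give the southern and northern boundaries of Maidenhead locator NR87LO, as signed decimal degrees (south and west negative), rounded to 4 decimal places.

87.5833, 87.6250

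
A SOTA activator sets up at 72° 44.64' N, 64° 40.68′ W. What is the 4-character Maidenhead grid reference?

Shift to the Maidenhead origin (180°W, 90°S): lon 115.32, lat 162.74.
Field: 115.32/20 → 5 → F, 162.74/10 → 16 → Q; chars FQ.
Square: 15.32/2 → 7, 2.74/1 → 2; chars 72.

FQ72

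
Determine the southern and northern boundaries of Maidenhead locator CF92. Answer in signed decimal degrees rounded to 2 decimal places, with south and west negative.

Field C=2, F=5: +2·20° lon, +5·10° lat → SW at lon -140°, lat -40°.
Square 9, 2: +9·2° lon, +2·1° lat → SW at lon -122°, lat -38°.
Cell spans 2° lon × 1° lat.
south -38.00, north -37.00.

-38.00, -37.00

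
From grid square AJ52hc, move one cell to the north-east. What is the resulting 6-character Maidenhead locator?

AJ52id

Longitude subsquare h = 7; +1 → 8 = i.
Latitude subsquare c = 2; +1 → 3 = d.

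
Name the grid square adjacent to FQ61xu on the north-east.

FQ71av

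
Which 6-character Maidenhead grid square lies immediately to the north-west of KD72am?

KD62xn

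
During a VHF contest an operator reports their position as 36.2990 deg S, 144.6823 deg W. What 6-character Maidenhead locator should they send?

BF73pq

Offset from 180°W / 90°S: lon 35.3177°, lat 53.7010°.
Field: lon ⌊35.3177/20⌋ = 1 → B; lat ⌊53.7010/10⌋ = 5 → F.
Square: lon ⌊15.3177/2⌋ = 7; lat ⌊3.7010/1⌋ = 3.
Subsquare: lon ⌊1.3177/0.0833333⌋ = 15 → p; lat ⌊0.7010/0.0416667⌋ = 16 → q.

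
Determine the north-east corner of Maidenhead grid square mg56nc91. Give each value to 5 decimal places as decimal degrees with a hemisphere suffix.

23.90833° S, 71.16667° E

Field M=12, G=6: +12·20° lon, +6·10° lat → SW at lon 60°, lat -30°.
Square 5, 6: +5·2° lon, +6·1° lat → SW at lon 70°, lat -24°.
Subsquare n=13, c=2: +13·0.0833333° lon, +2·0.0416667° lat → SW at lon 71.0833°, lat -23.9167°.
Extended square 9, 1: +9·0.00833333° lon, +1·0.00416667° lat → SW at lon 71.1583°, lat -23.9125°.
Cell spans 0.00833333° lon × 0.00416667° lat. NE corner is SW corner plus one full cell.
latitude 23.90833° S, longitude 71.16667° E.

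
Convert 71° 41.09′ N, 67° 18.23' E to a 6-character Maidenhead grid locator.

Offset from 180°W / 90°S: lon 247.3038°, lat 161.6848°.
Field (20°×10°, letters A–R): 247.3038/20 → 12 → M, 161.6848/10 → 16 → Q; chars MQ.
Square (2°×1°, digits 0–9): 7.3038/2 → 3, 1.6848/1 → 1; chars 31.
Subsquare (5′×2.5′, letters a–x): 1.3038/0.0833333 → 15 → p, 0.6848/0.0416667 → 16 → q; chars pq.

MQ31pq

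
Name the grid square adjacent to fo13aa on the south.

FO12ax

Latitude subsquare a = 0; −1 → -1, wraps to 23 = x, carry into square.
Latitude square 3; −1 → 2.
The longitude characters are unchanged.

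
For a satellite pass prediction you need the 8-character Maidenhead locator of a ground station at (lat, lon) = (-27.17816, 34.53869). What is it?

Shift to the Maidenhead origin (180°W, 90°S): lon 214.53869, lat 62.82184.
Field: lon ⌊214.53869/20⌋ = 10 → K; lat ⌊62.82184/10⌋ = 6 → G.
Square: lon ⌊14.53869/2⌋ = 7; lat ⌊2.82184/1⌋ = 2.
Subsquare: lon ⌊0.53869/0.0833333⌋ = 6 → g; lat ⌊0.82184/0.0416667⌋ = 19 → t.
Extended square: lon ⌊0.03869/0.00833333⌋ = 4; lat ⌊0.03017/0.00416667⌋ = 7.

KG72gt47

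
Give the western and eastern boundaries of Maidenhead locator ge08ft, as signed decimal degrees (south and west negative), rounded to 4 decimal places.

Field G=6, E=4: +6·20° lon, +4·10° lat → SW at lon -60°, lat -50°.
Square 0, 8: +0·2° lon, +8·1° lat → SW at lon -60°, lat -42°.
Subsquare f=5, t=19: +5·0.0833333° lon, +19·0.0416667° lat → SW at lon -59.5833°, lat -41.2083°.
Cell spans 0.0833333° lon × 0.0416667° lat.
west -59.5833, east -59.5000.

-59.5833, -59.5000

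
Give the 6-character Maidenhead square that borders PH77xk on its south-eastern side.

Longitude subsquare x = 23; +1 → 24, wraps to 0 = a, carry into square.
Longitude square 7; +1 → 8.
Latitude subsquare k = 10; −1 → 9 = j.

PH87aj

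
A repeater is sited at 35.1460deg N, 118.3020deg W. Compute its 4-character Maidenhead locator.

DM05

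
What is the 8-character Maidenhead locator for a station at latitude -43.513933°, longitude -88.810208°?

Offset from 180°W / 90°S: lon 91.18979°, lat 46.48607°.
Field: lon ⌊91.18979/20⌋ = 4 → E; lat ⌊46.48607/10⌋ = 4 → E.
Square: lon ⌊11.18979/2⌋ = 5; lat ⌊6.48607/1⌋ = 6.
Subsquare: lon ⌊1.18979/0.0833333⌋ = 14 → o; lat ⌊0.48607/0.0416667⌋ = 11 → l.
Extended square: lon ⌊0.02313/0.00833333⌋ = 2; lat ⌊0.02773/0.00416667⌋ = 6.

EE56ol26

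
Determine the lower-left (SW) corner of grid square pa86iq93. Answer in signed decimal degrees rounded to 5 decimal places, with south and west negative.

Field P=15, A=0: +15·20° lon, +0·10° lat → SW at lon 120°, lat -90°.
Square 8, 6: +8·2° lon, +6·1° lat → SW at lon 136°, lat -84°.
Subsquare i=8, q=16: +8·0.0833333° lon, +16·0.0416667° lat → SW at lon 136.667°, lat -83.3333°.
Extended square 9, 3: +9·0.00833333° lon, +3·0.00416667° lat → SW at lon 136.742°, lat -83.3208°.
latitude -83.32083, longitude 136.74167.

-83.32083, 136.74167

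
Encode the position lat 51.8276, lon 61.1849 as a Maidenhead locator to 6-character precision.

Add 180° to longitude and 90° to latitude: 241.1849, 141.8276.
Field: lon ⌊241.1849/20⌋ = 12 → M; lat ⌊141.8276/10⌋ = 14 → O.
Square: lon ⌊1.1849/2⌋ = 0; lat ⌊1.8276/1⌋ = 1.
Subsquare: lon ⌊1.1849/0.0833333⌋ = 14 → o; lat ⌊0.8276/0.0416667⌋ = 19 → t.

MO01ot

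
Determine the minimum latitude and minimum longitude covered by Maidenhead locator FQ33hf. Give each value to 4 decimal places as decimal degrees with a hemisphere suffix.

73.2083° N, 73.4167° W

Field F=5, Q=16: +5·20° lon, +16·10° lat → SW at lon -80°, lat 70°.
Square 3, 3: +3·2° lon, +3·1° lat → SW at lon -74°, lat 73°.
Subsquare h=7, f=5: +7·0.0833333° lon, +5·0.0416667° lat → SW at lon -73.4167°, lat 73.2083°.
latitude 73.2083° N, longitude 73.4167° W.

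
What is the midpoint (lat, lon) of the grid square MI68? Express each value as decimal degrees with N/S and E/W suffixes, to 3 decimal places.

Field M=12, I=8: +12·20° lon, +8·10° lat → SW at lon 60°, lat -10°.
Square 6, 8: +6·2° lon, +8·1° lat → SW at lon 72°, lat -2°.
Cell spans 2° lon × 1° lat. Centre is SW corner plus half of each.
latitude 1.500° S, longitude 73.000° E.

1.500° S, 73.000° E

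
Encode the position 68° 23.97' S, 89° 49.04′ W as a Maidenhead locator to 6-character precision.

EC51co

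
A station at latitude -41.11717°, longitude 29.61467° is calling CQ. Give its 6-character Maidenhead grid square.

KE48tv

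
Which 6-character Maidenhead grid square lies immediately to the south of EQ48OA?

Latitude subsquare a = 0; −1 → -1, wraps to 23 = x, carry into square.
Latitude square 8; −1 → 7.
The longitude characters are unchanged.

EQ47ox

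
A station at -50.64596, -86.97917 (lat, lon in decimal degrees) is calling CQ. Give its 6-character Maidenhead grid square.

ED69mi

Shift to the Maidenhead origin (180°W, 90°S): lon 93.0208, lat 39.3540.
Field: lon ⌊93.0208/20⌋ = 4 → E; lat ⌊39.3540/10⌋ = 3 → D.
Square: lon ⌊13.0208/2⌋ = 6; lat ⌊9.3540/1⌋ = 9.
Subsquare: lon ⌊1.0208/0.0833333⌋ = 12 → m; lat ⌊0.3540/0.0416667⌋ = 8 → i.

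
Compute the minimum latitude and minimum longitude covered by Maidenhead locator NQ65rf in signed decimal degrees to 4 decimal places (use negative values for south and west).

75.2083, 93.4167

Field N=13, Q=16: +13·20° lon, +16·10° lat → SW at lon 80°, lat 70°.
Square 6, 5: +6·2° lon, +5·1° lat → SW at lon 92°, lat 75°.
Subsquare r=17, f=5: +17·0.0833333° lon, +5·0.0416667° lat → SW at lon 93.4167°, lat 75.2083°.
latitude 75.2083, longitude 93.4167.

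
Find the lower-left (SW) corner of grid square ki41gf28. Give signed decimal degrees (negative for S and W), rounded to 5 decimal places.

-8.75833, 28.51667

Field K=10, I=8: +10·20° lon, +8·10° lat → SW at lon 20°, lat -10°.
Square 4, 1: +4·2° lon, +1·1° lat → SW at lon 28°, lat -9°.
Subsquare g=6, f=5: +6·0.0833333° lon, +5·0.0416667° lat → SW at lon 28.5°, lat -8.79167°.
Extended square 2, 8: +2·0.00833333° lon, +8·0.00416667° lat → SW at lon 28.5167°, lat -8.75833°.
latitude -8.75833, longitude 28.51667.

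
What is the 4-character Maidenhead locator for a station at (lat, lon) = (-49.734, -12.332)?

Shift to the Maidenhead origin (180°W, 90°S): lon 167.67, lat 40.27.
Field: lon ⌊167.67/20⌋ = 8 → I; lat ⌊40.27/10⌋ = 4 → E.
Square: lon ⌊7.67/2⌋ = 3; lat ⌊0.27/1⌋ = 0.

IE30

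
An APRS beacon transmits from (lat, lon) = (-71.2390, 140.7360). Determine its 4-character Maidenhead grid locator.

QB08

Shift to the Maidenhead origin (180°W, 90°S): lon 320.74, lat 18.76.
Field: lon ⌊320.74/20⌋ = 16 → Q; lat ⌊18.76/10⌋ = 1 → B.
Square: lon ⌊0.74/2⌋ = 0; lat ⌊8.76/1⌋ = 8.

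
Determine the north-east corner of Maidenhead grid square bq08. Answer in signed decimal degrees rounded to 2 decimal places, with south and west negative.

Field B=1, Q=16: +1·20° lon, +16·10° lat → SW at lon -160°, lat 70°.
Square 0, 8: +0·2° lon, +8·1° lat → SW at lon -160°, lat 78°.
Cell spans 2° lon × 1° lat. NE corner is SW corner plus one full cell.
latitude 79.00, longitude -158.00.

79.00, -158.00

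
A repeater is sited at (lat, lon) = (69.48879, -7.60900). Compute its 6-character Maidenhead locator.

IP69el

Offset from 180°W / 90°S: lon 172.3910°, lat 159.4888°.
Field: 172.3910/20 → 8 → I, 159.4888/10 → 15 → P; chars IP.
Square: 12.3910/2 → 6, 9.4888/1 → 9; chars 69.
Subsquare: 0.3910/0.0833333 → 4 → e, 0.4888/0.0416667 → 11 → l; chars el.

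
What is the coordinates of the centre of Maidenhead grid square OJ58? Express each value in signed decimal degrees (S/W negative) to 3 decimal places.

Field O=14, J=9: +14·20° lon, +9·10° lat → SW at lon 100°, lat 0°.
Square 5, 8: +5·2° lon, +8·1° lat → SW at lon 110°, lat 8°.
Cell spans 2° lon × 1° lat. Centre is SW corner plus half of each.
latitude 8.500, longitude 111.000.

8.500, 111.000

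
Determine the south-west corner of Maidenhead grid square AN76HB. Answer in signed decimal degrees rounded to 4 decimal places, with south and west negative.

46.0417, -165.4167

Field A=0, N=13: +0·20° lon, +13·10° lat → SW at lon -180°, lat 40°.
Square 7, 6: +7·2° lon, +6·1° lat → SW at lon -166°, lat 46°.
Subsquare h=7, b=1: +7·0.0833333° lon, +1·0.0416667° lat → SW at lon -165.417°, lat 46.0417°.
latitude 46.0417, longitude -165.4167.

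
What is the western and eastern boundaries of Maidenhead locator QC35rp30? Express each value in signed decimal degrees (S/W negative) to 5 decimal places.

147.44167, 147.45000

Field Q=16, C=2: +16·20° lon, +2·10° lat → SW at lon 140°, lat -70°.
Square 3, 5: +3·2° lon, +5·1° lat → SW at lon 146°, lat -65°.
Subsquare r=17, p=15: +17·0.0833333° lon, +15·0.0416667° lat → SW at lon 147.417°, lat -64.375°.
Extended square 3, 0: +3·0.00833333° lon, +0·0.00416667° lat → SW at lon 147.442°, lat -64.375°.
Cell spans 0.00833333° lon × 0.00416667° lat.
west 147.44167, east 147.45000.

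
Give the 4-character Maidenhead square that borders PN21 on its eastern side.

PN31

Longitude square 2; +1 → 3.
The latitude characters are unchanged.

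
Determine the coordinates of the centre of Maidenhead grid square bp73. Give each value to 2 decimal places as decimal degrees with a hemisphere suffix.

63.50° N, 145.00° W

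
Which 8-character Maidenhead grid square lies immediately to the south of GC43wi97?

Latitude extended square 7; −1 → 6.
The longitude characters are unchanged.

GC43wi96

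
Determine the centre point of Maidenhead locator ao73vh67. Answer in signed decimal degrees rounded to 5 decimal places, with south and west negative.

53.32292, -164.19583

Field A=0, O=14: +0·20° lon, +14·10° lat → SW at lon -180°, lat 50°.
Square 7, 3: +7·2° lon, +3·1° lat → SW at lon -166°, lat 53°.
Subsquare v=21, h=7: +21·0.0833333° lon, +7·0.0416667° lat → SW at lon -164.25°, lat 53.2917°.
Extended square 6, 7: +6·0.00833333° lon, +7·0.00416667° lat → SW at lon -164.2°, lat 53.3208°.
Cell spans 0.00833333° lon × 0.00416667° lat. Centre is SW corner plus half of each.
latitude 53.32292, longitude -164.19583.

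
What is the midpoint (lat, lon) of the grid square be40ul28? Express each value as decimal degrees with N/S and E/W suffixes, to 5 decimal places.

49.50625° S, 150.31250° W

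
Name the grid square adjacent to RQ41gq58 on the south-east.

RQ41gq67

Longitude extended square 5; +1 → 6.
Latitude extended square 8; −1 → 7.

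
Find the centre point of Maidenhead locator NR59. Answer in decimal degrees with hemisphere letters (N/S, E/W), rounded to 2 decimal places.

89.50° N, 91.00° E

Field N=13, R=17: +13·20° lon, +17·10° lat → SW at lon 80°, lat 80°.
Square 5, 9: +5·2° lon, +9·1° lat → SW at lon 90°, lat 89°.
Cell spans 2° lon × 1° lat. Centre is SW corner plus half of each.
latitude 89.50° N, longitude 91.00° E.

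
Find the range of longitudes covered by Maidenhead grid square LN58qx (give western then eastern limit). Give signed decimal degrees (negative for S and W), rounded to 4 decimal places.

51.3333, 51.4167

Field L=11, N=13: +11·20° lon, +13·10° lat → SW at lon 40°, lat 40°.
Square 5, 8: +5·2° lon, +8·1° lat → SW at lon 50°, lat 48°.
Subsquare q=16, x=23: +16·0.0833333° lon, +23·0.0416667° lat → SW at lon 51.3333°, lat 48.9583°.
Cell spans 0.0833333° lon × 0.0416667° lat.
west 51.3333, east 51.4167.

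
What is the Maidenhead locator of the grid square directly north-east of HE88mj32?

Longitude extended square 3; +1 → 4.
Latitude extended square 2; +1 → 3.

HE88mj43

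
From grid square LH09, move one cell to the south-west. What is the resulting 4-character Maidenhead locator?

Longitude square 0; −1 → -1, wraps to 9, carry into field.
Longitude field L = 11; −1 → 10 = K.
Latitude square 9; −1 → 8.

KH98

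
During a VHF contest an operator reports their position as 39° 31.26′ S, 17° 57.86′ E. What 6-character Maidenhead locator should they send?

JF80xl

Shift to the Maidenhead origin (180°W, 90°S): lon 197.9643, lat 50.4790.
Field: lon ⌊197.9643/20⌋ = 9 → J; lat ⌊50.4790/10⌋ = 5 → F.
Square: lon ⌊17.9643/2⌋ = 8; lat ⌊0.4790/1⌋ = 0.
Subsquare: lon ⌊1.9643/0.0833333⌋ = 23 → x; lat ⌊0.4790/0.0416667⌋ = 11 → l.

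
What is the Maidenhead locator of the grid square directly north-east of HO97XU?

IO07av

Longitude subsquare x = 23; +1 → 24, wraps to 0 = a, carry into square.
Longitude square 9; +1 → 10, wraps to 0, carry into field.
Longitude field H = 7; +1 → 8 = I.
Latitude subsquare u = 20; +1 → 21 = v.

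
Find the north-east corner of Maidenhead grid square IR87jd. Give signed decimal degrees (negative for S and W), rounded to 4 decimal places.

Field I=8, R=17: +8·20° lon, +17·10° lat → SW at lon -20°, lat 80°.
Square 8, 7: +8·2° lon, +7·1° lat → SW at lon -4°, lat 87°.
Subsquare j=9, d=3: +9·0.0833333° lon, +3·0.0416667° lat → SW at lon -3.25°, lat 87.125°.
Cell spans 0.0833333° lon × 0.0416667° lat. NE corner is SW corner plus one full cell.
latitude 87.1667, longitude -3.1667.

87.1667, -3.1667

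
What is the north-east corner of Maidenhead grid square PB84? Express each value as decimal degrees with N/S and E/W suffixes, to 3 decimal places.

75.000° S, 138.000° E

Field P=15, B=1: +15·20° lon, +1·10° lat → SW at lon 120°, lat -80°.
Square 8, 4: +8·2° lon, +4·1° lat → SW at lon 136°, lat -76°.
Cell spans 2° lon × 1° lat. NE corner is SW corner plus one full cell.
latitude 75.000° S, longitude 138.000° E.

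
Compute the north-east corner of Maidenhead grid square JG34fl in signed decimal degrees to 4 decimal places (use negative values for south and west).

Field J=9, G=6: +9·20° lon, +6·10° lat → SW at lon 0°, lat -30°.
Square 3, 4: +3·2° lon, +4·1° lat → SW at lon 6°, lat -26°.
Subsquare f=5, l=11: +5·0.0833333° lon, +11·0.0416667° lat → SW at lon 6.41667°, lat -25.5417°.
Cell spans 0.0833333° lon × 0.0416667° lat. NE corner is SW corner plus one full cell.
latitude -25.5000, longitude 6.5000.

-25.5000, 6.5000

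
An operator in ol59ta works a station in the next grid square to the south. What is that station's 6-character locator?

OL58tx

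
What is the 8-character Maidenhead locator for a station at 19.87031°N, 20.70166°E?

KK09iu48

Offset from 180°W / 90°S: lon 200.70166°, lat 109.87031°.
Field: 200.70166/20 → 10 → K, 109.87031/10 → 10 → K; chars KK.
Square: 0.70166/2 → 0, 9.87031/1 → 9; chars 09.
Subsquare: 0.70166/0.0833333 → 8 → i, 0.87031/0.0416667 → 20 → u; chars iu.
Extended square: 0.03499/0.00833333 → 4, 0.03698/0.00416667 → 8; chars 48.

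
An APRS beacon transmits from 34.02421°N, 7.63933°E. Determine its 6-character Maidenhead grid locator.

JM34ta

Offset from 180°W / 90°S: lon 187.6393°, lat 124.0242°.
Field: 187.6393/20 → 9 → J, 124.0242/10 → 12 → M; chars JM.
Square: 7.6393/2 → 3, 4.0242/1 → 4; chars 34.
Subsquare: 1.6393/0.0833333 → 19 → t, 0.0242/0.0416667 → 0 → a; chars ta.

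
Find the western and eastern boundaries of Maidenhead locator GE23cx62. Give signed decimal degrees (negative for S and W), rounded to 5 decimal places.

Field G=6, E=4: +6·20° lon, +4·10° lat → SW at lon -60°, lat -50°.
Square 2, 3: +2·2° lon, +3·1° lat → SW at lon -56°, lat -47°.
Subsquare c=2, x=23: +2·0.0833333° lon, +23·0.0416667° lat → SW at lon -55.8333°, lat -46.0417°.
Extended square 6, 2: +6·0.00833333° lon, +2·0.00416667° lat → SW at lon -55.7833°, lat -46.0333°.
Cell spans 0.00833333° lon × 0.00416667° lat.
west -55.78333, east -55.77500.

-55.78333, -55.77500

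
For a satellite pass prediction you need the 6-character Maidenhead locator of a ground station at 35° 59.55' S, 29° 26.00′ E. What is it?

KF44ra

Offset from 180°W / 90°S: lon 209.4333°, lat 54.0075°.
Field (20°×10°, letters A–R): 209.4333/20 → 10 → K, 54.0075/10 → 5 → F; chars KF.
Square (2°×1°, digits 0–9): 9.4333/2 → 4, 4.0075/1 → 4; chars 44.
Subsquare (5′×2.5′, letters a–x): 1.4333/0.0833333 → 17 → r, 0.0075/0.0416667 → 0 → a; chars ra.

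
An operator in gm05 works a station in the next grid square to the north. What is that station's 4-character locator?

Latitude square 5; +1 → 6.
The longitude characters are unchanged.

GM06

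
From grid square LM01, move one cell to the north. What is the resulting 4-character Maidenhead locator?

LM02

Latitude square 1; +1 → 2.
The longitude characters are unchanged.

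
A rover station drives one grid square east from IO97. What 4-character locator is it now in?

JO07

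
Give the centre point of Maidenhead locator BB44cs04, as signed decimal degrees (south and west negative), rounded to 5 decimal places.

Field B=1, B=1: +1·20° lon, +1·10° lat → SW at lon -160°, lat -80°.
Square 4, 4: +4·2° lon, +4·1° lat → SW at lon -152°, lat -76°.
Subsquare c=2, s=18: +2·0.0833333° lon, +18·0.0416667° lat → SW at lon -151.833°, lat -75.25°.
Extended square 0, 4: +0·0.00833333° lon, +4·0.00416667° lat → SW at lon -151.833°, lat -75.2333°.
Cell spans 0.00833333° lon × 0.00416667° lat. Centre is SW corner plus half of each.
latitude -75.23125, longitude -151.82917.

-75.23125, -151.82917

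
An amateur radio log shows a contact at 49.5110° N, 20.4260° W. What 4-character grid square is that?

HN99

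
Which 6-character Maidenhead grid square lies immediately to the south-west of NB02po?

NB02on

Longitude subsquare p = 15; −1 → 14 = o.
Latitude subsquare o = 14; −1 → 13 = n.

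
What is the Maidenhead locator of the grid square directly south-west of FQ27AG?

Longitude subsquare a = 0; −1 → -1, wraps to 23 = x, carry into square.
Longitude square 2; −1 → 1.
Latitude subsquare g = 6; −1 → 5 = f.

FQ17xf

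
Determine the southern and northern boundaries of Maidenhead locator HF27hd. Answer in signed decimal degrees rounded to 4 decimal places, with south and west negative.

-32.8750, -32.8333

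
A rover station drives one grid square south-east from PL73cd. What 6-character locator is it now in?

PL73dc

Longitude subsquare c = 2; +1 → 3 = d.
Latitude subsquare d = 3; −1 → 2 = c.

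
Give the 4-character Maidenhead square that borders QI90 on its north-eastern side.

Longitude square 9; +1 → 10, wraps to 0, carry into field.
Longitude field Q = 16; +1 → 17 = R.
Latitude square 0; +1 → 1.

RI01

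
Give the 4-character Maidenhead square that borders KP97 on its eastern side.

Longitude square 9; +1 → 10, wraps to 0, carry into field.
Longitude field K = 10; +1 → 11 = L.
The latitude characters are unchanged.

LP07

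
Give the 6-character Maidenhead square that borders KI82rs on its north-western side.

KI82qt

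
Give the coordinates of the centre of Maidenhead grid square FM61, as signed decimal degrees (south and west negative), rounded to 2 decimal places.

31.50, -67.00

Field F=5, M=12: +5·20° lon, +12·10° lat → SW at lon -80°, lat 30°.
Square 6, 1: +6·2° lon, +1·1° lat → SW at lon -68°, lat 31°.
Cell spans 2° lon × 1° lat. Centre is SW corner plus half of each.
latitude 31.50, longitude -67.00.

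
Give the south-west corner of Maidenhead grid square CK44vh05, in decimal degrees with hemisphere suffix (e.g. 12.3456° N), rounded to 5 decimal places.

14.31250° N, 130.25000° W

Field C=2, K=10: +2·20° lon, +10·10° lat → SW at lon -140°, lat 10°.
Square 4, 4: +4·2° lon, +4·1° lat → SW at lon -132°, lat 14°.
Subsquare v=21, h=7: +21·0.0833333° lon, +7·0.0416667° lat → SW at lon -130.25°, lat 14.2917°.
Extended square 0, 5: +0·0.00833333° lon, +5·0.00416667° lat → SW at lon -130.25°, lat 14.3125°.
latitude 14.31250° N, longitude 130.25000° W.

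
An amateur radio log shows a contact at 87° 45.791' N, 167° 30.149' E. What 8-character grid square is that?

Offset from 180°W / 90°S: lon 347.50248°, lat 177.76318°.
Field: 347.50248/20 → 17 → R, 177.76318/10 → 17 → R; chars RR.
Square: 7.50248/2 → 3, 7.76318/1 → 7; chars 37.
Subsquare: 1.50248/0.0833333 → 18 → s, 0.76318/0.0416667 → 18 → s; chars ss.
Extended square: 0.00248/0.00833333 → 0, 0.01318/0.00416667 → 3; chars 03.

RR37ss03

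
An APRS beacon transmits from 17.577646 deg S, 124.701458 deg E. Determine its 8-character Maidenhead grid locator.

Shift to the Maidenhead origin (180°W, 90°S): lon 304.70146, lat 72.42235.
Field (20°×10°, letters A–R): lon ⌊304.70146/20⌋ = 15 → P; lat ⌊72.42235/10⌋ = 7 → H.
Square (2°×1°, digits 0–9): lon ⌊4.70146/2⌋ = 2; lat ⌊2.42235/1⌋ = 2.
Subsquare (5′×2.5′, letters a–x): lon ⌊0.70146/0.0833333⌋ = 8 → i; lat ⌊0.42235/0.0416667⌋ = 10 → k.
Extended square (30″×15″, digits 0–9): lon ⌊0.03479/0.00833333⌋ = 4; lat ⌊0.00569/0.00416667⌋ = 1.

PH22ik41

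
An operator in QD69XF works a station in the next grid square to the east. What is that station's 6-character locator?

QD79af

Longitude subsquare x = 23; +1 → 24, wraps to 0 = a, carry into square.
Longitude square 6; +1 → 7.
The latitude characters are unchanged.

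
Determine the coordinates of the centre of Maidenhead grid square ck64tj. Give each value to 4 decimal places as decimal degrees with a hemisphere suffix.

14.3958° N, 126.3750° W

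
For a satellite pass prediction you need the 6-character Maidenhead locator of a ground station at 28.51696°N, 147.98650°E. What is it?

QL38xm

Add 180° to longitude and 90° to latitude: 327.9865, 118.5170.
Field (20°×10°, letters A–R): 327.9865/20 → 16 → Q, 118.5170/10 → 11 → L; chars QL.
Square (2°×1°, digits 0–9): 7.9865/2 → 3, 8.5170/1 → 8; chars 38.
Subsquare (5′×2.5′, letters a–x): 1.9865/0.0833333 → 23 → x, 0.5170/0.0416667 → 12 → m; chars xm.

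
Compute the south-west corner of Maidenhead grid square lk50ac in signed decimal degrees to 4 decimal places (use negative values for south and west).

10.0833, 50.0000

Field L=11, K=10: +11·20° lon, +10·10° lat → SW at lon 40°, lat 10°.
Square 5, 0: +5·2° lon, +0·1° lat → SW at lon 50°, lat 10°.
Subsquare a=0, c=2: +0·0.0833333° lon, +2·0.0416667° lat → SW at lon 50°, lat 10.0833°.
latitude 10.0833, longitude 50.0000.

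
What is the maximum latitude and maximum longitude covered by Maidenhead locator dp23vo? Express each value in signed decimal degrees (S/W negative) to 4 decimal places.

Field D=3, P=15: +3·20° lon, +15·10° lat → SW at lon -120°, lat 60°.
Square 2, 3: +2·2° lon, +3·1° lat → SW at lon -116°, lat 63°.
Subsquare v=21, o=14: +21·0.0833333° lon, +14·0.0416667° lat → SW at lon -114.25°, lat 63.5833°.
Cell spans 0.0833333° lon × 0.0416667° lat. NE corner is SW corner plus one full cell.
latitude 63.6250, longitude -114.1667.

63.6250, -114.1667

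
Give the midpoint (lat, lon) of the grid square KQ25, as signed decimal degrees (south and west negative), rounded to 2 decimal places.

75.50, 25.00

Field K=10, Q=16: +10·20° lon, +16·10° lat → SW at lon 20°, lat 70°.
Square 2, 5: +2·2° lon, +5·1° lat → SW at lon 24°, lat 75°.
Cell spans 2° lon × 1° lat. Centre is SW corner plus half of each.
latitude 75.50, longitude 25.00.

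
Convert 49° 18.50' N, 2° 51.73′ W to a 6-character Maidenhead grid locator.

IN89nh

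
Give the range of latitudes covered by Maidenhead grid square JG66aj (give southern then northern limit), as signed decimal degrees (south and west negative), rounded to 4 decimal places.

-23.6250, -23.5833

Field J=9, G=6: +9·20° lon, +6·10° lat → SW at lon 0°, lat -30°.
Square 6, 6: +6·2° lon, +6·1° lat → SW at lon 12°, lat -24°.
Subsquare a=0, j=9: +0·0.0833333° lon, +9·0.0416667° lat → SW at lon 12°, lat -23.625°.
Cell spans 0.0833333° lon × 0.0416667° lat.
south -23.6250, north -23.5833.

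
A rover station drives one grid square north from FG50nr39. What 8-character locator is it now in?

FG50ns30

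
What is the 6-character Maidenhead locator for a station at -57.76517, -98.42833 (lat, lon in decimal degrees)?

ED02sf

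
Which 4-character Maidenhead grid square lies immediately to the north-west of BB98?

BB89

Longitude square 9; −1 → 8.
Latitude square 8; +1 → 9.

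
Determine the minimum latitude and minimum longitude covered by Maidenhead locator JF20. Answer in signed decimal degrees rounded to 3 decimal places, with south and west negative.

Field J=9, F=5: +9·20° lon, +5·10° lat → SW at lon 0°, lat -40°.
Square 2, 0: +2·2° lon, +0·1° lat → SW at lon 4°, lat -40°.
latitude -40.000, longitude 4.000.

-40.000, 4.000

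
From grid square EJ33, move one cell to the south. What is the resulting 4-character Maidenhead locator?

EJ32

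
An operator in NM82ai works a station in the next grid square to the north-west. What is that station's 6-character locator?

Longitude subsquare a = 0; −1 → -1, wraps to 23 = x, carry into square.
Longitude square 8; −1 → 7.
Latitude subsquare i = 8; +1 → 9 = j.

NM72xj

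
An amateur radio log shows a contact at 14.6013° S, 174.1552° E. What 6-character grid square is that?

RH75bj

Offset from 180°W / 90°S: lon 354.1552°, lat 75.3987°.
Field: 354.1552/20 → 17 → R, 75.3987/10 → 7 → H; chars RH.
Square: 14.1552/2 → 7, 5.3987/1 → 5; chars 75.
Subsquare: 0.1552/0.0833333 → 1 → b, 0.3987/0.0416667 → 9 → j; chars bj.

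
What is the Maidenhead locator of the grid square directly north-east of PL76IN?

PL76jo

Longitude subsquare i = 8; +1 → 9 = j.
Latitude subsquare n = 13; +1 → 14 = o.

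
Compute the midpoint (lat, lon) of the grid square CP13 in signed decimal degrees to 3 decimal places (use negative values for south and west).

63.500, -137.000

Field C=2, P=15: +2·20° lon, +15·10° lat → SW at lon -140°, lat 60°.
Square 1, 3: +1·2° lon, +3·1° lat → SW at lon -138°, lat 63°.
Cell spans 2° lon × 1° lat. Centre is SW corner plus half of each.
latitude 63.500, longitude -137.000.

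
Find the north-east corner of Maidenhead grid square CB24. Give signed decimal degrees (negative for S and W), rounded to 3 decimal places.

-75.000, -134.000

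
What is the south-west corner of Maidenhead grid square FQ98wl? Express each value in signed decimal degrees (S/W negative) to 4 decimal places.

78.4583, -60.1667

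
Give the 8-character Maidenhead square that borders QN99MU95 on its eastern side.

QN99nu05

Longitude extended square 9; +1 → 10, wraps to 0, carry into subsquare.
Longitude subsquare m = 12; +1 → 13 = n.
The latitude characters are unchanged.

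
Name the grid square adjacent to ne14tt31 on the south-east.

NE14tt40

Longitude extended square 3; +1 → 4.
Latitude extended square 1; −1 → 0.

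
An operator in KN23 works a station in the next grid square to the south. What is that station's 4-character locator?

Latitude square 3; −1 → 2.
The longitude characters are unchanged.

KN22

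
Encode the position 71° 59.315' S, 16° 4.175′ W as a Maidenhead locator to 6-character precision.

Add 180° to longitude and 90° to latitude: 163.9304, 18.0114.
Field: 163.9304/20 → 8 → I, 18.0114/10 → 1 → B; chars IB.
Square: 3.9304/2 → 1, 8.0114/1 → 8; chars 18.
Subsquare: 1.9304/0.0833333 → 23 → x, 0.0114/0.0416667 → 0 → a; chars xa.

IB18xa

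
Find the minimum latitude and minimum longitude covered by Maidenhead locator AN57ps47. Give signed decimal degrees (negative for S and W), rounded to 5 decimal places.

47.77917, -168.71667

Field A=0, N=13: +0·20° lon, +13·10° lat → SW at lon -180°, lat 40°.
Square 5, 7: +5·2° lon, +7·1° lat → SW at lon -170°, lat 47°.
Subsquare p=15, s=18: +15·0.0833333° lon, +18·0.0416667° lat → SW at lon -168.75°, lat 47.75°.
Extended square 4, 7: +4·0.00833333° lon, +7·0.00416667° lat → SW at lon -168.717°, lat 47.7792°.
latitude 47.77917, longitude -168.71667.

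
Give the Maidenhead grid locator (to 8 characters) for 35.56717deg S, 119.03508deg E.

Add 180° to longitude and 90° to latitude: 299.03508, 54.43283.
Field: lon ⌊299.03508/20⌋ = 14 → O; lat ⌊54.43283/10⌋ = 5 → F.
Square: lon ⌊19.03508/2⌋ = 9; lat ⌊4.43283/1⌋ = 4.
Subsquare: lon ⌊1.03508/0.0833333⌋ = 12 → m; lat ⌊0.43283/0.0416667⌋ = 10 → k.
Extended square: lon ⌊0.03508/0.00833333⌋ = 4; lat ⌊0.01616/0.00416667⌋ = 3.

OF94mk43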